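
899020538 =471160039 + 427860499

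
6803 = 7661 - 858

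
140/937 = 140/937 = 0.15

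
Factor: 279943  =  271^1* 1033^1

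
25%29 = 25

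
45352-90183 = -44831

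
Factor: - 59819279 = -13^1 * 4601483^1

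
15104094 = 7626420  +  7477674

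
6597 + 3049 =9646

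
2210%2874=2210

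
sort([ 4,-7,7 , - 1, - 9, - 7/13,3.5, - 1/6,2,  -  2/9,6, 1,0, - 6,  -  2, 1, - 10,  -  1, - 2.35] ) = [ - 10, - 9, - 7, - 6, - 2.35,  -  2, - 1, - 1, - 7/13, - 2/9, - 1/6,0,1, 1,2,3.5,  4, 6,7]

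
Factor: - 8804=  - 2^2*31^1*71^1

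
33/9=11/3  =  3.67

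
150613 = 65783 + 84830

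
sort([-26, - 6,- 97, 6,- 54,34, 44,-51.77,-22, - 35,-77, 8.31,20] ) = [ - 97,-77, - 54,  -  51.77 , - 35, - 26, - 22, - 6,6,8.31 , 20, 34,44]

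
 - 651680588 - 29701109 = -681381697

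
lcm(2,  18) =18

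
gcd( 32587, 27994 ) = 1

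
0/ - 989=0/1 = - 0.00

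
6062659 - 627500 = 5435159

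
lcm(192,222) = 7104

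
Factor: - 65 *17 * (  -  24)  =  26520 = 2^3*3^1*5^1*13^1*17^1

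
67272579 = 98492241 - 31219662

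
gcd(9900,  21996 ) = 36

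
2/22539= 2/22539 = 0.00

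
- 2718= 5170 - 7888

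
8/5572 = 2/1393 = 0.00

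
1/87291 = 1/87291 =0.00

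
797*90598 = 72206606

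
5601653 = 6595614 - 993961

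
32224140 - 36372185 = - 4148045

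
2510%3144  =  2510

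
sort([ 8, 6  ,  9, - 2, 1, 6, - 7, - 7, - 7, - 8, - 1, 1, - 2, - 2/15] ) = [ - 8, - 7,-7 ,  -  7,-2, - 2, - 1, - 2/15,1 , 1, 6, 6, 8, 9] 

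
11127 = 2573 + 8554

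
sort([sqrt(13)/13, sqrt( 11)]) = [sqrt( 13)/13 , sqrt(11 ) ] 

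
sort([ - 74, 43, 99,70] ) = [ - 74,  43, 70,99 ] 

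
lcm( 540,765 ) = 9180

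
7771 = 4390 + 3381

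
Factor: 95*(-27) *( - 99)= 253935 = 3^5 *5^1*11^1*19^1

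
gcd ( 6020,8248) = 4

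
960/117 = 320/39 = 8.21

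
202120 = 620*326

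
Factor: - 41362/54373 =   -  2^1*11^( - 1 )*4943^( - 1)*20681^1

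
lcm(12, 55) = 660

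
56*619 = 34664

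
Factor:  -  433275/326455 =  - 795/599 = - 3^1  *  5^1 *53^1*599^( - 1) 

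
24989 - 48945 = -23956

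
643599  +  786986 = 1430585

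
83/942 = 83/942 = 0.09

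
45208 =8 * 5651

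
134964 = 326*414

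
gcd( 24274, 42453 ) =53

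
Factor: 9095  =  5^1*17^1 * 107^1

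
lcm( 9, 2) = 18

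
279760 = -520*( -538 )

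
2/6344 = 1/3172 = 0.00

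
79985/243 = 329 + 38/243 = 329.16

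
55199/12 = 4599 + 11/12  =  4599.92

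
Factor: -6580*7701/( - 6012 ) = 3^( - 1 )*5^1*7^1 * 17^1*47^1*151^1*167^ ( - 1) = 4222715/501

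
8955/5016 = 2985/1672 = 1.79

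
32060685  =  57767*555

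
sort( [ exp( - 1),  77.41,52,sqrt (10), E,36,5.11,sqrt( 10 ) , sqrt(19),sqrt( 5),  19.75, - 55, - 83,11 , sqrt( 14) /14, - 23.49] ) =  [ - 83,-55, - 23.49,sqrt (14 )/14,exp( - 1),sqrt( 5),E , sqrt(10 ),sqrt( 10),  sqrt(19 ),5.11, 11, 19.75 , 36,52, 77.41 ] 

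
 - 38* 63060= -2396280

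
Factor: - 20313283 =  - 17^1*1194899^1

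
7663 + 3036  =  10699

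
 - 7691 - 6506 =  -14197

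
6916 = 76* 91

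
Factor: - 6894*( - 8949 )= 61694406 =2^1*3^3*19^1 *157^1*383^1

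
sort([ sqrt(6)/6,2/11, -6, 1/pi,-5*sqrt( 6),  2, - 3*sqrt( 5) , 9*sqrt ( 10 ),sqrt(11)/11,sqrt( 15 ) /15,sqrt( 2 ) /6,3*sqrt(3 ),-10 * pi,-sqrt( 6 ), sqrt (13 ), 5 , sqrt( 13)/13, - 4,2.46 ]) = [  -  10*pi,-5*sqrt( 6),-3 *sqrt( 5), - 6, - 4  ,-sqrt( 6), 2/11,sqrt( 2 ) /6,sqrt(15)/15 , sqrt( 13 )/13,sqrt( 11)/11, 1/pi,sqrt( 6) /6,2,2.46,sqrt( 13),5,3*sqrt( 3), 9*sqrt( 10)] 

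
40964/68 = 10241/17 = 602.41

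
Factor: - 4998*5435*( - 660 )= 17928325800 = 2^3 * 3^2*5^2 * 7^2*11^1*17^1*1087^1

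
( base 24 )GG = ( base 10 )400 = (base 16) 190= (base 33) C4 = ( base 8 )620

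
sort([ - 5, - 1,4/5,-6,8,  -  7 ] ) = [  -  7 , - 6, - 5,-1, 4/5, 8 ]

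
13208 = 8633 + 4575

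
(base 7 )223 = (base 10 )115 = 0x73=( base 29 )3S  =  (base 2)1110011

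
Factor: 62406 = 2^1*3^2 * 3467^1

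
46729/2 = 23364  +  1/2  =  23364.50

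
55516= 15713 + 39803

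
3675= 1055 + 2620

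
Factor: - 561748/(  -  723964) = 11^1 * 17^1 * 241^( - 1 )=187/241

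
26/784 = 13/392 = 0.03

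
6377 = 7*911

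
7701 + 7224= 14925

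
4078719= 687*5937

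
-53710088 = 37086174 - 90796262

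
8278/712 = 11 + 223/356= 11.63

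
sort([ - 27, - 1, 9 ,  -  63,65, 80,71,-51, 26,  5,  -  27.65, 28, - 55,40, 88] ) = [-63 , - 55 , - 51  , - 27.65 , -27,-1,  5,9, 26,28, 40,65,71,80, 88 ]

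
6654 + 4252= 10906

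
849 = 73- - 776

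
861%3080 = 861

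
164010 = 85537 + 78473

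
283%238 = 45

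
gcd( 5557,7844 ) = 1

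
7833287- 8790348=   -  957061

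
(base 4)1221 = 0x69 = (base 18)5F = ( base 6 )253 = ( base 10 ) 105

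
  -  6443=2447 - 8890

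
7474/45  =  166 + 4/45 = 166.09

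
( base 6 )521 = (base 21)94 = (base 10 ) 193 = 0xc1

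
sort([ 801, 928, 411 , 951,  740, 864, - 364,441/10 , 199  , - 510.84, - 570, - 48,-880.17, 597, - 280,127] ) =[ - 880.17 , - 570, - 510.84, - 364, - 280, - 48, 441/10,127, 199, 411,  597, 740,  801, 864,928,951]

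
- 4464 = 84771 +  - 89235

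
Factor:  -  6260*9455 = - 2^2*5^2 *31^1 * 61^1* 313^1 =-59188300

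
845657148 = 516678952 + 328978196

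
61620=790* 78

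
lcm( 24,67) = 1608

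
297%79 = 60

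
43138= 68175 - 25037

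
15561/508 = 30 + 321/508 = 30.63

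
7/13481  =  7/13481 = 0.00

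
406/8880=203/4440= 0.05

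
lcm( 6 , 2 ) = 6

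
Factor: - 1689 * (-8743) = 14766927 =3^1*7^1*563^1 * 1249^1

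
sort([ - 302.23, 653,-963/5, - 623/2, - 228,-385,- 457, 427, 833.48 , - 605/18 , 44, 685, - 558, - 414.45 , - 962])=[  -  962,-558, - 457,- 414.45, - 385, - 623/2,- 302.23, - 228, - 963/5,-605/18,44,427,653, 685 , 833.48 ] 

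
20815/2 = 10407 +1/2=10407.50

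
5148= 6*858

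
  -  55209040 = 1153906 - 56362946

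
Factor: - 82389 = - 3^1*29^1*947^1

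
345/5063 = 345/5063   =  0.07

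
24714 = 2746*9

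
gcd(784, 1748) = 4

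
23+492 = 515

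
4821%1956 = 909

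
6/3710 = 3/1855 =0.00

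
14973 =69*217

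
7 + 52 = 59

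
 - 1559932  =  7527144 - 9087076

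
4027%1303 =118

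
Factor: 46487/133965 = 203/585 = 3^( - 2) * 5^( - 1)*7^1 * 13^(-1)*29^1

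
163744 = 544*301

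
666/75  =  8 + 22/25 = 8.88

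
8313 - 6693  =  1620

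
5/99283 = 5/99283 =0.00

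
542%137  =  131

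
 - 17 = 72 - 89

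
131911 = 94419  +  37492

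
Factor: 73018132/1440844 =18254533/360211 = 11^1 * 43^( - 1)*163^1*8377^( - 1 )*10181^1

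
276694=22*12577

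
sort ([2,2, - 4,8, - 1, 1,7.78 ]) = [ - 4, - 1,1, 2, 2,  7.78,8 ]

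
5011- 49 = 4962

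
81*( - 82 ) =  - 6642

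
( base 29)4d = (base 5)1004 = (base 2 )10000001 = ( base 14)93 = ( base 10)129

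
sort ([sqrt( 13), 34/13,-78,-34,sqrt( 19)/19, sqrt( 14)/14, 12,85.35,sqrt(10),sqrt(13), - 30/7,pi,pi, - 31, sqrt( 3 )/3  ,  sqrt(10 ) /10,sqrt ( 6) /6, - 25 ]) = [ - 78,-34, - 31, - 25, - 30/7, sqrt( 19) /19, sqrt (14 )/14, sqrt( 10 )/10, sqrt( 6 ) /6, sqrt(3) /3, 34/13,pi,pi, sqrt(10) , sqrt( 13 ) , sqrt ( 13),12, 85.35]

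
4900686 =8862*553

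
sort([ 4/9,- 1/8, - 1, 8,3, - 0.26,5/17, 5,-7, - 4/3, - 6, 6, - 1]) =[-7 , - 6, - 4/3, - 1,  -  1, - 0.26, - 1/8, 5/17,4/9, 3, 5 , 6,8]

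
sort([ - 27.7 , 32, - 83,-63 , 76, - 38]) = [ -83, - 63, - 38, - 27.7,  32,76 ]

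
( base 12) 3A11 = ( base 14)25c1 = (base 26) 9L7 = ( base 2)1100111101101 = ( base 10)6637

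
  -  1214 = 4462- 5676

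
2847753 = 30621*93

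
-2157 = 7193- 9350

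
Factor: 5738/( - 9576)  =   - 2^( - 2) * 3^(-2 )*7^(-1 )*  151^1 = - 151/252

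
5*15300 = 76500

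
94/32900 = 1/350 = 0.00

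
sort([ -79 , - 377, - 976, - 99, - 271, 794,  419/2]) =[-976,-377,- 271, - 99, - 79, 419/2, 794 ]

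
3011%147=71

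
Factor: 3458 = 2^1*7^1*13^1*19^1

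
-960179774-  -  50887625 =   -  909292149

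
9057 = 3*3019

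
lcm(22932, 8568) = 779688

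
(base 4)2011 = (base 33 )41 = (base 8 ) 205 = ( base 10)133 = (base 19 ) 70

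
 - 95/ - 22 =4 + 7/22  =  4.32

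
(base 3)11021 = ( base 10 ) 115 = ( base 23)50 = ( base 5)430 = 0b1110011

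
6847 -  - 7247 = 14094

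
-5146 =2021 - 7167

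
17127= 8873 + 8254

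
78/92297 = 78/92297 = 0.00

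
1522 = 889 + 633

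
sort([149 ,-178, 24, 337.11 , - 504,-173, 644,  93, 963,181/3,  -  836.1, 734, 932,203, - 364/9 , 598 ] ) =[ - 836.1, - 504, - 178, - 173,-364/9,24 , 181/3,93, 149,203,337.11, 598,644,734,  932,963 ] 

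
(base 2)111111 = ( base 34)1t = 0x3F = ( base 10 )63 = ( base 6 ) 143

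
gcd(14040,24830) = 130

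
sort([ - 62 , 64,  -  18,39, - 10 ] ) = [ - 62, - 18, - 10  ,  39,64] 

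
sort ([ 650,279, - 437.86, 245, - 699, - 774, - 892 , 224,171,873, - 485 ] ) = [ - 892, - 774, - 699, - 485,-437.86,171, 224,245, 279,650, 873 ] 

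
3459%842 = 91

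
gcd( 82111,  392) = 1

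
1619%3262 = 1619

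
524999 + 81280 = 606279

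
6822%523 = 23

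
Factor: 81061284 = 2^2*3^1*6755107^1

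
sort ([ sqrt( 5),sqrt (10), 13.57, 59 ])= [ sqrt(5 ),  sqrt( 10),13.57,59 ] 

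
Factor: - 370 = -2^1*5^1*37^1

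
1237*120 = 148440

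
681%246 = 189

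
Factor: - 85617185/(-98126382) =2^(- 1)*3^( - 1)*5^1*17^1*197^1*5113^1*16354397^(-1 ) 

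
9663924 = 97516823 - 87852899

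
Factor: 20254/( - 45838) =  - 19/43 =- 19^1 * 43^( - 1)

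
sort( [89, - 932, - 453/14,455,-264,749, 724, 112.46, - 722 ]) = [ - 932, - 722,  -  264 ,-453/14,89, 112.46,455, 724,749 ] 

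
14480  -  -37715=52195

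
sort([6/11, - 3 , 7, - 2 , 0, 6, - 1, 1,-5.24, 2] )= [ - 5.24, - 3, - 2, - 1, 0, 6/11, 1,2, 6, 7]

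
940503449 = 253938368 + 686565081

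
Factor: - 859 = -859^1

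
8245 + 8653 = 16898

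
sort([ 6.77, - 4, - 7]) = [ - 7, - 4, 6.77] 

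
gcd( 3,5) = 1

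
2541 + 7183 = 9724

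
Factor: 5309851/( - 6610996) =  - 2^( - 2 )*7^ ( - 1)*236107^( - 1)* 5309851^1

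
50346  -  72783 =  - 22437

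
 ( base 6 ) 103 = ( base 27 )1c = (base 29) 1a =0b100111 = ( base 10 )39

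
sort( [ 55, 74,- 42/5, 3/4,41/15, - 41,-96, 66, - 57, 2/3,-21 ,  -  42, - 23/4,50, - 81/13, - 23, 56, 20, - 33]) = [- 96,-57, - 42,-41, - 33, - 23, - 21, - 42/5  , - 81/13, - 23/4,2/3 , 3/4, 41/15, 20, 50,55 , 56 , 66,74]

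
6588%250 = 88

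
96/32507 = 96/32507 = 0.00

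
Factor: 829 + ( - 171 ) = 658 = 2^1* 7^1  *  47^1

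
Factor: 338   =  2^1*13^2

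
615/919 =615/919 = 0.67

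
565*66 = 37290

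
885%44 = 5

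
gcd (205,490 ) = 5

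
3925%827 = 617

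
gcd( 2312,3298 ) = 34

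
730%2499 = 730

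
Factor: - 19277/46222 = -2^(-1)*11^(-2)*37^1* 191^ (-1) * 521^1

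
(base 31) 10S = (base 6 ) 4325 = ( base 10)989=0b1111011101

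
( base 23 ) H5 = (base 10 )396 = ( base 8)614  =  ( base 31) co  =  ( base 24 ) GC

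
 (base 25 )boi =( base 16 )1D45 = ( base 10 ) 7493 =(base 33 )6T2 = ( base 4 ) 1311011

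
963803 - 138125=825678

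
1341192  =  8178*164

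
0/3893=0  =  0.00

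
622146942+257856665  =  880003607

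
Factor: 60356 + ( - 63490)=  - 2^1*1567^1 = - 3134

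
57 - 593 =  - 536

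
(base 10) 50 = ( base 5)200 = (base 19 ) 2c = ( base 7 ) 101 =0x32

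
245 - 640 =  - 395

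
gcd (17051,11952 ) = 1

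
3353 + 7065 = 10418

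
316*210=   66360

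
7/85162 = 1/12166= 0.00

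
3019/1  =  3019=3019.00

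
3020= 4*755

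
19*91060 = 1730140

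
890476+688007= 1578483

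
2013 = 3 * 671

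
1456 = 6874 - 5418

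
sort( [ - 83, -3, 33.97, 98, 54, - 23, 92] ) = [ -83,-23, - 3, 33.97,  54,92, 98]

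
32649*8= 261192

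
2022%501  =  18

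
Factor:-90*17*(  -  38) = 58140 = 2^2*3^2*5^1*17^1*19^1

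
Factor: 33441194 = 2^1*16720597^1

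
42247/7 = 6035 + 2/7 = 6035.29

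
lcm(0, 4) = 0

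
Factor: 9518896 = 2^4*594931^1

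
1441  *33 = 47553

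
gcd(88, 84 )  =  4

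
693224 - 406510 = 286714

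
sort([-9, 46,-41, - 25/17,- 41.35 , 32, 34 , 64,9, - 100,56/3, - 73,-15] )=[-100,-73,  -  41.35, - 41,-15, -9,-25/17,  9,56/3,32, 34, 46, 64 ] 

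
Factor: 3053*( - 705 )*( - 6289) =13536223485 = 3^1*5^1 * 19^1*43^1  *47^1*  71^1 * 331^1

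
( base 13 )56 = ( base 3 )2122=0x47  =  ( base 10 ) 71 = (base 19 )3E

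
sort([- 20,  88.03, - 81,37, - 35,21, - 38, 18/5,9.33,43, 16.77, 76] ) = [  -  81, - 38, - 35 , - 20,18/5, 9.33, 16.77,21,37,43,76,88.03]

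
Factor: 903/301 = 3 = 3^1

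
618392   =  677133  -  58741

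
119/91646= 119/91646 = 0.00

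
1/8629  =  1/8629 = 0.00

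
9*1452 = 13068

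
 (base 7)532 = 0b100001100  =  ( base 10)268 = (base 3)100221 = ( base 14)152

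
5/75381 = 5/75381  =  0.00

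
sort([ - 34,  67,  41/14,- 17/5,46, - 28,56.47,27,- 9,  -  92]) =[  -  92, - 34,  -  28,  -  9,-17/5, 41/14,27, 46, 56.47,67]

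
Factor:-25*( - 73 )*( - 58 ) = -2^1*5^2*29^1*73^1  =  - 105850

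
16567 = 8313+8254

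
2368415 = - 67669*(-35)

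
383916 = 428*897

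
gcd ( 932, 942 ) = 2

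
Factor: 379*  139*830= 2^1*5^1*83^1*139^1*379^1 = 43725230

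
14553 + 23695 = 38248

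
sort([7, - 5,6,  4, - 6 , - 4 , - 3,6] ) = [- 6,-5, - 4, - 3,4, 6,6,7]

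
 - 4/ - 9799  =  4/9799 =0.00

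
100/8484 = 25/2121 = 0.01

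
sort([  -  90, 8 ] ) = [ - 90,8]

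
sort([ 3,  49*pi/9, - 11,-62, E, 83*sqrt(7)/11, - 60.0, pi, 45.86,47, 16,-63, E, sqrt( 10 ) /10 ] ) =[ - 63, - 62, - 60.0,- 11 , sqrt( 10)/10, E, E, 3,pi,16, 49*pi/9, 83 * sqrt ( 7 )/11, 45.86, 47]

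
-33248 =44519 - 77767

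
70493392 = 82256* 857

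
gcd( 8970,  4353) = 3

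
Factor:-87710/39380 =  - 49/22 = - 2^( - 1 ) *7^2*11^( - 1 )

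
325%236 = 89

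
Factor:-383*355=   -  135965=- 5^1*71^1 * 383^1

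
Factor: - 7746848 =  - 2^5*109^1*2221^1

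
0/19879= 0 = 0.00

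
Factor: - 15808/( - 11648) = 2^( - 1 )*7^( - 1)*19^1 = 19/14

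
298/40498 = 149/20249 = 0.01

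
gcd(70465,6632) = 829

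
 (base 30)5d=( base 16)a3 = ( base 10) 163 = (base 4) 2203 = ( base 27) 61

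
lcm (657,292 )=2628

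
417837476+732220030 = 1150057506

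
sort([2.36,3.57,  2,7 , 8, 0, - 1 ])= [ - 1,0,2, 2.36, 3.57,  7,  8 ] 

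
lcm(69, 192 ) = 4416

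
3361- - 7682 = 11043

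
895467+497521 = 1392988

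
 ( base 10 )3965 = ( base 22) 845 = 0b111101111101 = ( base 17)dc4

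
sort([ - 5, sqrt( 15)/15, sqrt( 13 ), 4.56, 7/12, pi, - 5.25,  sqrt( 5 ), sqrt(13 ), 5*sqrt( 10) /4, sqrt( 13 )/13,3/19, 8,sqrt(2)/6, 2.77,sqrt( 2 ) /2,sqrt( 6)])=[ - 5.25, - 5, 3/19 , sqrt( 2 )/6, sqrt( 15 ) /15,sqrt( 13)/13, 7/12,sqrt ( 2) /2, sqrt ( 5 ),sqrt( 6 ), 2.77, pi, sqrt( 13), sqrt( 13),  5*sqrt ( 10) /4,4.56, 8 ]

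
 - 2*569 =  - 1138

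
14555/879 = 14555/879 = 16.56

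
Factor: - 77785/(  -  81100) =2^(-2 )*5^( - 1 )*47^1*331^1*811^(-1) = 15557/16220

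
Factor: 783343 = 11^1*17^1*59^1*71^1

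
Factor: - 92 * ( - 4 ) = 368 = 2^4*23^1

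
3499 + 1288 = 4787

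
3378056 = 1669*2024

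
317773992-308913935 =8860057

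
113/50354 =113/50354 = 0.00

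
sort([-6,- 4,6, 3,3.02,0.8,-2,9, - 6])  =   [ - 6, - 6, - 4, - 2,0.8,3,3.02, 6,9]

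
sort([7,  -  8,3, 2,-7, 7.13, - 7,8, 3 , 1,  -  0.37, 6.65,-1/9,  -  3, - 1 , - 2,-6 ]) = [  -  8,  -  7,  -  7, - 6,-3, - 2, - 1, - 0.37, - 1/9,1, 2,3, 3, 6.65,7, 7.13, 8 ]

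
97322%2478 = 680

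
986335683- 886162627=100173056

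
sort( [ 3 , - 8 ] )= [-8, 3]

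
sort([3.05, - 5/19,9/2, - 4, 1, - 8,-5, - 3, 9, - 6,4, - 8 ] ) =[ - 8, - 8,-6, - 5, - 4, - 3, - 5/19,1,3.05, 4 , 9/2,9 ] 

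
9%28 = 9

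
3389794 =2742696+647098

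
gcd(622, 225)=1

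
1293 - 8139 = -6846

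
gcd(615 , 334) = 1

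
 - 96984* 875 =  - 84861000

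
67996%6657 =1426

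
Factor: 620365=5^1*53^1*2341^1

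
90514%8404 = 6474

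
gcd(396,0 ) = 396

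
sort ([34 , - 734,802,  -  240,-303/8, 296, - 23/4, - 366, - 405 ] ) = [  -  734, - 405, - 366, - 240 ,- 303/8, - 23/4,  34, 296 , 802]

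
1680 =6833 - 5153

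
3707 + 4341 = 8048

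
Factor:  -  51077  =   - 13^1*3929^1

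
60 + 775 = 835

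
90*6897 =620730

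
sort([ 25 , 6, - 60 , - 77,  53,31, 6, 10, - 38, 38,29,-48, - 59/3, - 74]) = [- 77,- 74, - 60, - 48, - 38, - 59/3,6, 6,10,25,29, 31, 38, 53] 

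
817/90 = 817/90 = 9.08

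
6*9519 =57114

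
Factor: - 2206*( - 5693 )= 12558758 = 2^1*1103^1*5693^1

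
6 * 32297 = 193782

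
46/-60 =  - 23/30 =- 0.77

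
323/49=6+29/49 = 6.59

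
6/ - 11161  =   - 6/11161 = - 0.00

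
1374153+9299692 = 10673845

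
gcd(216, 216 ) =216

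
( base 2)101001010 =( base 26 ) CI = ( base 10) 330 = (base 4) 11022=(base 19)H7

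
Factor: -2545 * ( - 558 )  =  2^1*3^2*5^1*31^1*509^1 =1420110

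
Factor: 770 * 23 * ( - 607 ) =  - 10749970 = - 2^1*5^1*7^1* 11^1*23^1 * 607^1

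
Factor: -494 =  - 2^1*13^1*19^1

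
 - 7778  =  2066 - 9844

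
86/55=1+31/55 = 1.56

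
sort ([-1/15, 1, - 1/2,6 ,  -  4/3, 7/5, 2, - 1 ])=[-4/3, - 1,  -  1/2, - 1/15,1 , 7/5, 2 , 6]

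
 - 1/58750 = - 1/58750=   - 0.00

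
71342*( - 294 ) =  - 20974548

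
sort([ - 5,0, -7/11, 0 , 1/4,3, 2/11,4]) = [-5 ,  -  7/11,0,0,2/11,  1/4, 3, 4 ] 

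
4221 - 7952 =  - 3731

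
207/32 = 207/32 = 6.47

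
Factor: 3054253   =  59^1*51767^1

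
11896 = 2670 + 9226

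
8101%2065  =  1906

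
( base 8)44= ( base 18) 20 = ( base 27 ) 19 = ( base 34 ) 12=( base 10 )36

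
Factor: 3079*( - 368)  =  -1133072= - 2^4*23^1 * 3079^1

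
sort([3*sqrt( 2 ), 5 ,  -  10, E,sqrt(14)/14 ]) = [ - 10, sqrt( 14)/14 , E, 3*sqrt (2 ),5 ]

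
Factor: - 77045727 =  - 3^1*11^1*181^1*12899^1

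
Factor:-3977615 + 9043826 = 5066211 = 3^1*109^1*15493^1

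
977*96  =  93792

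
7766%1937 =18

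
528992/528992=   1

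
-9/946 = - 1  +  937/946 = - 0.01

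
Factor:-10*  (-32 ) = 320 = 2^6*5^1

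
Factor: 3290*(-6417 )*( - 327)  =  6903601110 = 2^1*3^3*5^1*7^1*23^1*31^1*47^1*109^1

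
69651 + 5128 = 74779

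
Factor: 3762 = 2^1*3^2*11^1*19^1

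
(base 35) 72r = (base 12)5028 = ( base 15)2882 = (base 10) 8672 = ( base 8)20740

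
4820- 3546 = 1274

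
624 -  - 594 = 1218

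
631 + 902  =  1533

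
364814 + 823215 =1188029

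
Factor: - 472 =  - 2^3*59^1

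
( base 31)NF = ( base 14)3A0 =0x2d8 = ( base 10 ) 728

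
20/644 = 5/161=0.03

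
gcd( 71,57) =1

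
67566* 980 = 66214680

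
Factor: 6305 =5^1*13^1*97^1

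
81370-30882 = 50488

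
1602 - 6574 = -4972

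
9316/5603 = 9316/5603 = 1.66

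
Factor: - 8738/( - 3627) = 2^1*3^(  -  2)*13^(-1)*17^1*31^( - 1 )*257^1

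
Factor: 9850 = 2^1*5^2*197^1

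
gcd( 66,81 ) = 3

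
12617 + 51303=63920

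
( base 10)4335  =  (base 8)10357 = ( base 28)5EN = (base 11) 3291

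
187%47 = 46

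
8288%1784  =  1152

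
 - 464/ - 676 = 116/169 = 0.69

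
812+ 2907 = 3719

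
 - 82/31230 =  - 41/15615 = - 0.00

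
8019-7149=870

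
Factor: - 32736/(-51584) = 2^( -2)*3^1*11^1*13^( - 1) = 33/52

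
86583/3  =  28861 = 28861.00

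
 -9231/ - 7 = 1318 + 5/7 = 1318.71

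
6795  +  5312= 12107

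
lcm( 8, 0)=0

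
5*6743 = 33715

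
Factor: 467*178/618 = 3^( - 1)*89^1* 103^( - 1 )*467^1= 41563/309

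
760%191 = 187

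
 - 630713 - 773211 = -1403924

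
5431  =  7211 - 1780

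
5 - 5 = 0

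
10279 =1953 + 8326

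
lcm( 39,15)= 195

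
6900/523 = 6900/523 = 13.19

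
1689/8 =1689/8  =  211.12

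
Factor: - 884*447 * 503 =  -  2^2*3^1 * 13^1*17^1* 149^1*503^1 = -198759444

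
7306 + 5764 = 13070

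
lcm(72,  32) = 288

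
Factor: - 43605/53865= - 3^( - 1)*7^( - 1 )*17^1=- 17/21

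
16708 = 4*4177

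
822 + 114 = 936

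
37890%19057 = 18833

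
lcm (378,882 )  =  2646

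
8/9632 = 1/1204 = 0.00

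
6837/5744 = 6837/5744 =1.19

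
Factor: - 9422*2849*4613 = - 2^1*7^3*11^1 *37^1*659^1*673^1 = - 123828041414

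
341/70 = 341/70 = 4.87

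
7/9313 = 7/9313 = 0.00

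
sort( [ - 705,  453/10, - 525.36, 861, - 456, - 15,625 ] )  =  [ - 705, - 525.36,  -  456,-15, 453/10, 625,  861 ] 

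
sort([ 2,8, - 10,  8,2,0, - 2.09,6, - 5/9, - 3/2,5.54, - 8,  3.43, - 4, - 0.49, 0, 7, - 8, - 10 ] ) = [ - 10, - 10 , - 8,-8, - 4, - 2.09, - 3/2, - 5/9, - 0.49,0,0, 2,2,3.43, 5.54, 6,7,8,8]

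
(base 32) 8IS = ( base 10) 8796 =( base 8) 21134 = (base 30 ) 9N6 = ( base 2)10001001011100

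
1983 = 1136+847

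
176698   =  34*5197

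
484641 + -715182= - 230541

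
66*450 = 29700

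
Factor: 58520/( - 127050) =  - 2^2*3^( -1 ) * 5^( - 1 )*11^ ( - 1)*19^1 = - 76/165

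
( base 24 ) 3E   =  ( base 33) 2k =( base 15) 5B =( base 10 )86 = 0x56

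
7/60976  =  7/60976 = 0.00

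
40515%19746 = 1023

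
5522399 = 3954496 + 1567903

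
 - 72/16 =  - 9/2 = -4.50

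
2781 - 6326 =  - 3545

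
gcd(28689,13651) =73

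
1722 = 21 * 82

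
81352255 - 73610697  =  7741558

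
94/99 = 94/99 = 0.95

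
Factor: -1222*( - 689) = 841958 = 2^1*13^2 * 47^1*53^1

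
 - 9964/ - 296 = 33+49/74  =  33.66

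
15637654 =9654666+5982988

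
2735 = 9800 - 7065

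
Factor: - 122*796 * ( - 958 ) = 93033296 = 2^4*61^1*199^1* 479^1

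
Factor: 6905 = 5^1 * 1381^1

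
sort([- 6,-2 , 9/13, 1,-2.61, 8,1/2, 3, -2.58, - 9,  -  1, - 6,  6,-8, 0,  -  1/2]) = [ - 9 , - 8, - 6,- 6, - 2.61 ,-2.58, - 2,-1 ,-1/2,0,1/2,9/13,1, 3,6,8 ]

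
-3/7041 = -1 + 2346/2347 = -  0.00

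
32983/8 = 4122 + 7/8= 4122.88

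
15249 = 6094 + 9155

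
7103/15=7103/15 = 473.53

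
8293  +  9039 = 17332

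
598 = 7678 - 7080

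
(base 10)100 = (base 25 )40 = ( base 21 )4G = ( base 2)1100100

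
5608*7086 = 39738288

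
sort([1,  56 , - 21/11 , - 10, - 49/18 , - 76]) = [-76,  -  10, - 49/18, - 21/11,1 , 56]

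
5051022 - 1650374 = 3400648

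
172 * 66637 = 11461564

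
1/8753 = 1/8753 = 0.00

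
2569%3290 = 2569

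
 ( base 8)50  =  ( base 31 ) 19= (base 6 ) 104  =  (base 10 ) 40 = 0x28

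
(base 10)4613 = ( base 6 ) 33205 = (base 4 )1020011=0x1205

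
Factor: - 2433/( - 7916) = 2^(-2)*3^1*811^1*1979^( - 1)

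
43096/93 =43096/93 = 463.40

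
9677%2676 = 1649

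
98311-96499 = 1812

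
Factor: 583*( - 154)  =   - 89782 = -2^1*7^1*11^2*53^1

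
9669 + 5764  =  15433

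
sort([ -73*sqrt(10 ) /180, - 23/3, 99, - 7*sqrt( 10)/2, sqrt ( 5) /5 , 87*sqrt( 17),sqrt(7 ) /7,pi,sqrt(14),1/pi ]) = [  -  7*sqrt(10)/2, - 23/3,- 73 * sqrt(10)/180 , 1/pi,sqrt( 7 ) /7,sqrt( 5 ) /5,  pi,sqrt(14),99,  87*sqrt(17)]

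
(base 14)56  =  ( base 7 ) 136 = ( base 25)31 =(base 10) 76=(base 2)1001100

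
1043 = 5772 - 4729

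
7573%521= 279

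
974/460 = 2 + 27/230 = 2.12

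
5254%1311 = 10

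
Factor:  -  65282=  - 2^1*7^1 *4663^1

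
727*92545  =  67280215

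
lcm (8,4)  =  8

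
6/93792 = 1/15632 =0.00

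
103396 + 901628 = 1005024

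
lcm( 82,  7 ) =574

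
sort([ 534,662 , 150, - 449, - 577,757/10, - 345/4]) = [ - 577, - 449 , - 345/4, 757/10,  150,534,662 ]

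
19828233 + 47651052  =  67479285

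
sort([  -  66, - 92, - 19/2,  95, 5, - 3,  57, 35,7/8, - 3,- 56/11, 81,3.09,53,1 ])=[ - 92 , -66, - 19/2 ,-56/11, - 3, - 3, 7/8, 1,  3.09,  5, 35, 53,57, 81,95]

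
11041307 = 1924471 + 9116836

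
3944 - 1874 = 2070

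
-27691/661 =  - 42 + 71/661 =-41.89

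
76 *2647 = 201172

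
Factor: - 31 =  - 31^1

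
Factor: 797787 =3^2*88643^1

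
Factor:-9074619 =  - 3^3*47^1*7151^1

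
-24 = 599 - 623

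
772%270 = 232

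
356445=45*7921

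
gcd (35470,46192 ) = 2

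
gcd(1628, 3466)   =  2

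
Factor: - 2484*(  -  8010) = 2^3*3^5*5^1*23^1*89^1 = 19896840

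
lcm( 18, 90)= 90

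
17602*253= 4453306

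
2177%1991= 186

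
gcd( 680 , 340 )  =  340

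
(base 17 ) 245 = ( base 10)651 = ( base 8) 1213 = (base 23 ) 157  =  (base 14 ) 347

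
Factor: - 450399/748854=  - 2^( - 1 ) *3^(  -  1 )*29^1*31^1* 167^1*41603^( - 1 ) = - 150133/249618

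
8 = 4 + 4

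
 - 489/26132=-1+25643/26132 = - 0.02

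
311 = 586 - 275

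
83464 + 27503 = 110967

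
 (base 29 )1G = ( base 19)27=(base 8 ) 55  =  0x2d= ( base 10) 45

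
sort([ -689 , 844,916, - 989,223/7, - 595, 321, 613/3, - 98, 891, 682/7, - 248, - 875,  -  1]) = [ - 989, - 875, - 689,-595,-248, - 98, - 1, 223/7,682/7,613/3, 321,844,891,  916] 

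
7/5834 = 7/5834 = 0.00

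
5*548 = 2740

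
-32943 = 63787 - 96730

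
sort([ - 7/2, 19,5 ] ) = [ - 7/2, 5,19]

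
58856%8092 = 2212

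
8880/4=2220 = 2220.00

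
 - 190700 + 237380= 46680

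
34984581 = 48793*717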